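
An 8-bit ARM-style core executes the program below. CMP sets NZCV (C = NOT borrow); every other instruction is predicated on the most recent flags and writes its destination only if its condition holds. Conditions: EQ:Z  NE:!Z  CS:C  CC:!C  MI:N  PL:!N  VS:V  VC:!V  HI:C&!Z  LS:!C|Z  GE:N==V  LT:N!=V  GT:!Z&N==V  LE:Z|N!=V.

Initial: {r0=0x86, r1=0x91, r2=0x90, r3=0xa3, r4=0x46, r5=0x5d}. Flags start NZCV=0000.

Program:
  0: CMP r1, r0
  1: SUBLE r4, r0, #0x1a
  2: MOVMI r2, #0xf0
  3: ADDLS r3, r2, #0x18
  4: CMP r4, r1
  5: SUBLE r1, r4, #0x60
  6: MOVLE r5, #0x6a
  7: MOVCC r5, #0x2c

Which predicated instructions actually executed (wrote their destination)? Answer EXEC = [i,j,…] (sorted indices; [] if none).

0: ✓ CMP  NZCV=0010
1: · SUBLE
2: · MOVMI
3: · ADDLS
4: ✓ CMP  NZCV=1001
5: · SUBLE
6: · MOVLE
7: ✓ MOVCC  r5←0x2c

EXEC = [7]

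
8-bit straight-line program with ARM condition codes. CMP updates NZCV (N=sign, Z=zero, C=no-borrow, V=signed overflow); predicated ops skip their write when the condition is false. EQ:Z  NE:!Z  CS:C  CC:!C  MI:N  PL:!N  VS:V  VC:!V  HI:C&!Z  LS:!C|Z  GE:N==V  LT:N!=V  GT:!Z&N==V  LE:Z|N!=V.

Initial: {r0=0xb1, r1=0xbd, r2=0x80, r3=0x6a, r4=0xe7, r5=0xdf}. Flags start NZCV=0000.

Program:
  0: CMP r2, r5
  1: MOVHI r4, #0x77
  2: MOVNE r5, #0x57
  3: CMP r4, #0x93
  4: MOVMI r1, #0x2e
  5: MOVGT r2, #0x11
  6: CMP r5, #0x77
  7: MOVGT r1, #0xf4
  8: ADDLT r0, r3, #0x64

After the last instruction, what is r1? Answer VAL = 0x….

0: ✓ CMP  NZCV=1000
1: · MOVHI
2: ✓ MOVNE  r5←0x57
3: ✓ CMP  NZCV=0010
4: · MOVMI
5: ✓ MOVGT  r2←0x11
6: ✓ CMP  NZCV=1000
7: · MOVGT
8: ✓ ADDLT  r0←0xce

VAL = 0xbd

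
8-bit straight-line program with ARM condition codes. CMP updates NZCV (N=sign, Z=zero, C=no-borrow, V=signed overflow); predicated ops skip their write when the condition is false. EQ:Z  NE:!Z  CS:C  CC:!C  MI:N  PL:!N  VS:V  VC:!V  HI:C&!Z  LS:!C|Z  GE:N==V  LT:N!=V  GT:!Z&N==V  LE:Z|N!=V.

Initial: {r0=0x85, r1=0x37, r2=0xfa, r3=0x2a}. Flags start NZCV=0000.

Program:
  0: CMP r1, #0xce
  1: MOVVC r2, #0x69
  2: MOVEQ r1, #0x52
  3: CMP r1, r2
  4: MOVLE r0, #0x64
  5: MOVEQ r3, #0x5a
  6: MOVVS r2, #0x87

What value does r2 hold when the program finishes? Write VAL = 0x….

VAL = 0x69

[0] flags=0000 → (cmp)
[1] flags=0000 VC?T → r2=0x69
[2] flags=0000 EQ?F → skip
[3] flags=1000 → (cmp)
[4] flags=1000 LE?T → r0=0x64
[5] flags=1000 EQ?F → skip
[6] flags=1000 VS?F → skip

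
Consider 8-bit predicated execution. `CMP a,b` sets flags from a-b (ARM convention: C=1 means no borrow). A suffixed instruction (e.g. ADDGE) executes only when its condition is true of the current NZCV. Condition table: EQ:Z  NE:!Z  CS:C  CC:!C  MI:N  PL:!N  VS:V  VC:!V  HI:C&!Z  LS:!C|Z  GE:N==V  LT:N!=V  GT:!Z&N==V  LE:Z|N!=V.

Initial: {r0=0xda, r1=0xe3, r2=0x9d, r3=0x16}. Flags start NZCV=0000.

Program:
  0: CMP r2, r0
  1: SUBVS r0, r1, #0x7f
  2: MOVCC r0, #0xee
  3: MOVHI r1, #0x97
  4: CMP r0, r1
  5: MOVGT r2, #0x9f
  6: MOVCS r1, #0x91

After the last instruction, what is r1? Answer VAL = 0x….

VAL = 0x91

[0] flags=1000 → (cmp)
[1] flags=1000 VS?F → skip
[2] flags=1000 CC?T → r0=0xee
[3] flags=1000 HI?F → skip
[4] flags=0010 → (cmp)
[5] flags=0010 GT?T → r2=0x9f
[6] flags=0010 CS?T → r1=0x91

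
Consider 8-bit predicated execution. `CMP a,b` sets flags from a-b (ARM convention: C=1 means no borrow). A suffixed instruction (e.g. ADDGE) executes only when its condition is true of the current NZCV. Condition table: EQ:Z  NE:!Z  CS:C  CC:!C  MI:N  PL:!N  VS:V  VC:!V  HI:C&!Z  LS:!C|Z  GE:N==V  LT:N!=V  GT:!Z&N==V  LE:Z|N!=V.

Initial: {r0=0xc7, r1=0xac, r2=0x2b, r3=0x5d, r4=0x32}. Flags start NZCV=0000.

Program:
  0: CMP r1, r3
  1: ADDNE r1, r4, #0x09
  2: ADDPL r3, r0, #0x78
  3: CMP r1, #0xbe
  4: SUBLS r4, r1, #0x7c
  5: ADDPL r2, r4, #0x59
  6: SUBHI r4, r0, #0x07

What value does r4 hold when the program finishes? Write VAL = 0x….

VAL = 0xbf

0: ✓ CMP  NZCV=0011
1: ✓ ADDNE  r1←0x3b
2: ✓ ADDPL  r3←0x3f
3: ✓ CMP  NZCV=0000
4: ✓ SUBLS  r4←0xbf
5: ✓ ADDPL  r2←0x18
6: · SUBHI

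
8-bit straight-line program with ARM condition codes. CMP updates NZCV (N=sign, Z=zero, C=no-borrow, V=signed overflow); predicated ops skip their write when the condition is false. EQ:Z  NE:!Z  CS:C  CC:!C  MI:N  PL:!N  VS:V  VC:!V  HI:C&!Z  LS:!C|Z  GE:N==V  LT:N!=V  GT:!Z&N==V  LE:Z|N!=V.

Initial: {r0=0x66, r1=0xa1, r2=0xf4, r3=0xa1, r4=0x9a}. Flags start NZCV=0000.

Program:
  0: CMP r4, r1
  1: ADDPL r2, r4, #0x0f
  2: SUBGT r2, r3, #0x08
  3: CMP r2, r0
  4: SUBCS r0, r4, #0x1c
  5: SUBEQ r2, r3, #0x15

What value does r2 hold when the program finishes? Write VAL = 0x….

VAL = 0xf4

[0] flags=1000 → (cmp)
[1] flags=1000 PL?F → skip
[2] flags=1000 GT?F → skip
[3] flags=1010 → (cmp)
[4] flags=1010 CS?T → r0=0x7e
[5] flags=1010 EQ?F → skip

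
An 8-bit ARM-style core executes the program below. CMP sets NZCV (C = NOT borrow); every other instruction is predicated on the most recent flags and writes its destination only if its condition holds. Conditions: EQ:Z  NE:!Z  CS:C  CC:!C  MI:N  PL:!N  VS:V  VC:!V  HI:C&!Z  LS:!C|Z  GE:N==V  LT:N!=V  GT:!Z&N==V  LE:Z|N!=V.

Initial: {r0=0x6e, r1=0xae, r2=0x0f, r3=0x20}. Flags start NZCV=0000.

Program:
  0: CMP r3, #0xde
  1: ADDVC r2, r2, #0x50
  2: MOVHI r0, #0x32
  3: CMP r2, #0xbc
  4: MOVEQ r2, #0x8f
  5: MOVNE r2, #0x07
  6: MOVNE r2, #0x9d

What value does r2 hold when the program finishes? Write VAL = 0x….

VAL = 0x9d

[0] flags=0000 → (cmp)
[1] flags=0000 VC?T → r2=0x5f
[2] flags=0000 HI?F → skip
[3] flags=1001 → (cmp)
[4] flags=1001 EQ?F → skip
[5] flags=1001 NE?T → r2=0x07
[6] flags=1001 NE?T → r2=0x9d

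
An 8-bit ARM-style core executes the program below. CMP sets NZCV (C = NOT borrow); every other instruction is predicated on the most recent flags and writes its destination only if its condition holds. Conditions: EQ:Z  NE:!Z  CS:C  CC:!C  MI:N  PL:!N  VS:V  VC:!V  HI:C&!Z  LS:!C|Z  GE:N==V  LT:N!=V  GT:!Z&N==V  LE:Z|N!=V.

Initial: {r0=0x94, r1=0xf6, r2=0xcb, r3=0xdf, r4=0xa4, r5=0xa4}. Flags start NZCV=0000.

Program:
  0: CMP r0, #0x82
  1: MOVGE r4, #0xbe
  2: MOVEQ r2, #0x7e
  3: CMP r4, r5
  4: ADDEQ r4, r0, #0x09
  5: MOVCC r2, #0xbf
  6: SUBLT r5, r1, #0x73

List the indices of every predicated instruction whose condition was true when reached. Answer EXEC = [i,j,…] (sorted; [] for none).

[0] flags=0010 → (cmp)
[1] flags=0010 GE?T → r4=0xbe
[2] flags=0010 EQ?F → skip
[3] flags=0010 → (cmp)
[4] flags=0010 EQ?F → skip
[5] flags=0010 CC?F → skip
[6] flags=0010 LT?F → skip

EXEC = [1]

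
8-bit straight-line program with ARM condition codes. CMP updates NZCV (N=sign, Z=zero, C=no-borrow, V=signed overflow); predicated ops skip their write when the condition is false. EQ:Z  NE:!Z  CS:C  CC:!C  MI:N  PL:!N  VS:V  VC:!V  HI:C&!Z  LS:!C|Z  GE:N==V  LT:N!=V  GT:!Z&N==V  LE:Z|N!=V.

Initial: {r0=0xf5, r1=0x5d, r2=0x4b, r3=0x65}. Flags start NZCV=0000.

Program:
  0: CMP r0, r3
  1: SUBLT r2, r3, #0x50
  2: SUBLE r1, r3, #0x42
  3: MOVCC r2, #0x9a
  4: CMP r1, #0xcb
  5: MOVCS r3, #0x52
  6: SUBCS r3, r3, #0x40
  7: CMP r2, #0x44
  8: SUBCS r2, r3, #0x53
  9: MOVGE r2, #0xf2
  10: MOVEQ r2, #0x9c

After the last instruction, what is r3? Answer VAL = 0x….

0: ✓ CMP  NZCV=1010
1: ✓ SUBLT  r2←0x15
2: ✓ SUBLE  r1←0x23
3: · MOVCC
4: ✓ CMP  NZCV=0000
5: · MOVCS
6: · SUBCS
7: ✓ CMP  NZCV=1000
8: · SUBCS
9: · MOVGE
10: · MOVEQ

VAL = 0x65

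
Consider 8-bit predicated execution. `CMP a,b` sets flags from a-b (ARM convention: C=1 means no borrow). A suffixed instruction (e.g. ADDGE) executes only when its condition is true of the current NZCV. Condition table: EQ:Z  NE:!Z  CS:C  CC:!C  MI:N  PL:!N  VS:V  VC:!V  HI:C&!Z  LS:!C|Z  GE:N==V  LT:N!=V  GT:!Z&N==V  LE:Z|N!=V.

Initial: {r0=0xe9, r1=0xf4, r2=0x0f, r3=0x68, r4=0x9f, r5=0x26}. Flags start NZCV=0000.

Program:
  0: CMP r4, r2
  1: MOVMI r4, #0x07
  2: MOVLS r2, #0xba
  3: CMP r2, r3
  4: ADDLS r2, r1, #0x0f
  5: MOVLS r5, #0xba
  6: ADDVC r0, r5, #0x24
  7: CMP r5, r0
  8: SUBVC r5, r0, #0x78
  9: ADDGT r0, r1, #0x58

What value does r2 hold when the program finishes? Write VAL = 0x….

0: ✓ CMP  NZCV=1010
1: ✓ MOVMI  r4←0x07
2: · MOVLS
3: ✓ CMP  NZCV=1000
4: ✓ ADDLS  r2←0x03
5: ✓ MOVLS  r5←0xba
6: ✓ ADDVC  r0←0xde
7: ✓ CMP  NZCV=1000
8: ✓ SUBVC  r5←0x66
9: · ADDGT

VAL = 0x03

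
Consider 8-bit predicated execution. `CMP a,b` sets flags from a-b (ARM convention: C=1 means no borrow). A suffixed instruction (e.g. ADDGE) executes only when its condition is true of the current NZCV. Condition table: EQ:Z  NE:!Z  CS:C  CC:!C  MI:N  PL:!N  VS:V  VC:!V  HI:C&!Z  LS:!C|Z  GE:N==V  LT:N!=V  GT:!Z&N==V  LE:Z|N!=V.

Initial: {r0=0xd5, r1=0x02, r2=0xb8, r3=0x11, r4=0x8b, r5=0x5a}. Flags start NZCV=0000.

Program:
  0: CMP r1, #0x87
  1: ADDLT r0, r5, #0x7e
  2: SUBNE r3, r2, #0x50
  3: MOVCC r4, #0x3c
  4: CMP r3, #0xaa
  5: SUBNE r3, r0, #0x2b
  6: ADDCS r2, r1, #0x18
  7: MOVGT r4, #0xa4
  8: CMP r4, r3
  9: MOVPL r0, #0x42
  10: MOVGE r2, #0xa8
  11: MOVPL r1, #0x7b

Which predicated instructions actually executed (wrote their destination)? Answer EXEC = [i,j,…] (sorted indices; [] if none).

EXEC = [2,3,5,7]

0: ✓ CMP  NZCV=0000
1: · ADDLT
2: ✓ SUBNE  r3←0x68
3: ✓ MOVCC  r4←0x3c
4: ✓ CMP  NZCV=1001
5: ✓ SUBNE  r3←0xaa
6: · ADDCS
7: ✓ MOVGT  r4←0xa4
8: ✓ CMP  NZCV=1000
9: · MOVPL
10: · MOVGE
11: · MOVPL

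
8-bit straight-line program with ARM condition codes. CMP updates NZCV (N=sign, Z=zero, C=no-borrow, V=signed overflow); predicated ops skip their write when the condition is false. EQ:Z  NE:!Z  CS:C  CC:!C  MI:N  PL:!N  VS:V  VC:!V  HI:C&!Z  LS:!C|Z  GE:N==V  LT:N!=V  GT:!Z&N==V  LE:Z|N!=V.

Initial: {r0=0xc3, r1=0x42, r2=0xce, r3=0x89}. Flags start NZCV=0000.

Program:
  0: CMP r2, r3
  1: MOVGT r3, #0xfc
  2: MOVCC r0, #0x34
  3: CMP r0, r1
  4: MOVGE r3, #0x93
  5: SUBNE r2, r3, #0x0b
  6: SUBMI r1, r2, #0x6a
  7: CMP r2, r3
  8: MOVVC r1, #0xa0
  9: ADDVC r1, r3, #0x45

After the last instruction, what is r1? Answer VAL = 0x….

VAL = 0x41

0: ✓ CMP  NZCV=0010
1: ✓ MOVGT  r3←0xfc
2: · MOVCC
3: ✓ CMP  NZCV=1010
4: · MOVGE
5: ✓ SUBNE  r2←0xf1
6: ✓ SUBMI  r1←0x87
7: ✓ CMP  NZCV=1000
8: ✓ MOVVC  r1←0xa0
9: ✓ ADDVC  r1←0x41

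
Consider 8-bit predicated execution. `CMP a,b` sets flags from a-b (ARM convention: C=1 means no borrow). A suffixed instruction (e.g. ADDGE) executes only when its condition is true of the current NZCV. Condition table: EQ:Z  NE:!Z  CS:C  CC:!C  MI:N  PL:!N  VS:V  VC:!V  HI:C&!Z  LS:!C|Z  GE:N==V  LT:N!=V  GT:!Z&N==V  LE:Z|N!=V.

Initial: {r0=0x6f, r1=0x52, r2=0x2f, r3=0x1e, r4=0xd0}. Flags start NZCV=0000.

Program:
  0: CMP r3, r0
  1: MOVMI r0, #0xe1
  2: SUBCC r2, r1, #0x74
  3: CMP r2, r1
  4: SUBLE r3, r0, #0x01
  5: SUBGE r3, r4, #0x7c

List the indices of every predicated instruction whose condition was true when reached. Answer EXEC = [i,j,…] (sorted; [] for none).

0: ✓ CMP  NZCV=1000
1: ✓ MOVMI  r0←0xe1
2: ✓ SUBCC  r2←0xde
3: ✓ CMP  NZCV=1010
4: ✓ SUBLE  r3←0xe0
5: · SUBGE

EXEC = [1,2,4]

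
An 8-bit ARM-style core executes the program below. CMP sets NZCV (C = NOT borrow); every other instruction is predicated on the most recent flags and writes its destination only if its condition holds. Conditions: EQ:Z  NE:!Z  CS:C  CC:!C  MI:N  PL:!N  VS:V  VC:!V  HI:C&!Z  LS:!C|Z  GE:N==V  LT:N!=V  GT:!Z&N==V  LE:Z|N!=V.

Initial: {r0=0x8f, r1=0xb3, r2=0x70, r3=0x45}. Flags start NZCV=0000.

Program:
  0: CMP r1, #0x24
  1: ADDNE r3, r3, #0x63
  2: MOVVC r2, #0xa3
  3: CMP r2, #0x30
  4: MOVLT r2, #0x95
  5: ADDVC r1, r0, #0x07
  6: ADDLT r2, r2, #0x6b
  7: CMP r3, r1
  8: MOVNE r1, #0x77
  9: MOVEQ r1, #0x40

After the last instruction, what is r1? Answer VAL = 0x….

VAL = 0x77

0: ✓ CMP  NZCV=1010
1: ✓ ADDNE  r3←0xa8
2: ✓ MOVVC  r2←0xa3
3: ✓ CMP  NZCV=0011
4: ✓ MOVLT  r2←0x95
5: · ADDVC
6: ✓ ADDLT  r2←0x00
7: ✓ CMP  NZCV=1000
8: ✓ MOVNE  r1←0x77
9: · MOVEQ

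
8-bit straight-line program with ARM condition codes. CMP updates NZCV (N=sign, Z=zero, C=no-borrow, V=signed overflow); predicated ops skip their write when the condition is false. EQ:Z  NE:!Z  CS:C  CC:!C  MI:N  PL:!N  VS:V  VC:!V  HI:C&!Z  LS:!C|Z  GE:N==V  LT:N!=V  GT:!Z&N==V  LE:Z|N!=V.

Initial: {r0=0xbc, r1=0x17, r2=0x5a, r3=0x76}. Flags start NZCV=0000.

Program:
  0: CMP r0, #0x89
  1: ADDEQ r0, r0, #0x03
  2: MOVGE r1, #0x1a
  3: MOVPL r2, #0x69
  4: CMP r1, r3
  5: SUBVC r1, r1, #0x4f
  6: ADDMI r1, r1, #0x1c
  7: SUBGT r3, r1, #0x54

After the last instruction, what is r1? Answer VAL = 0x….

0: ✓ CMP  NZCV=0010
1: · ADDEQ
2: ✓ MOVGE  r1←0x1a
3: ✓ MOVPL  r2←0x69
4: ✓ CMP  NZCV=1000
5: ✓ SUBVC  r1←0xcb
6: ✓ ADDMI  r1←0xe7
7: · SUBGT

VAL = 0xe7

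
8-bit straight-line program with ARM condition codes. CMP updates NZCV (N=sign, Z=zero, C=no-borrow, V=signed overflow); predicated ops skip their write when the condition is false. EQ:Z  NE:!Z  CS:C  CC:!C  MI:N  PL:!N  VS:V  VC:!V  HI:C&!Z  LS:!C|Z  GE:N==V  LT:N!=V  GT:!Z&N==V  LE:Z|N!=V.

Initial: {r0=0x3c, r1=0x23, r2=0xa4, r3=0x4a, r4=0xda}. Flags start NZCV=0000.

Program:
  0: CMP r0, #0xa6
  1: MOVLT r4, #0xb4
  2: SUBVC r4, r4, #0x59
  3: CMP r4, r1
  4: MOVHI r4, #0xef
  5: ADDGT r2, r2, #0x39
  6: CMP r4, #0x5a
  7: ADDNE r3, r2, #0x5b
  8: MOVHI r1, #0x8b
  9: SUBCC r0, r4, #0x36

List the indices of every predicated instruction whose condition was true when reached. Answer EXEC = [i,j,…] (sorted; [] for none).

EXEC = [4,7,8]

[0] flags=1001 → (cmp)
[1] flags=1001 LT?F → skip
[2] flags=1001 VC?F → skip
[3] flags=1010 → (cmp)
[4] flags=1010 HI?T → r4=0xef
[5] flags=1010 GT?F → skip
[6] flags=1010 → (cmp)
[7] flags=1010 NE?T → r3=0xff
[8] flags=1010 HI?T → r1=0x8b
[9] flags=1010 CC?F → skip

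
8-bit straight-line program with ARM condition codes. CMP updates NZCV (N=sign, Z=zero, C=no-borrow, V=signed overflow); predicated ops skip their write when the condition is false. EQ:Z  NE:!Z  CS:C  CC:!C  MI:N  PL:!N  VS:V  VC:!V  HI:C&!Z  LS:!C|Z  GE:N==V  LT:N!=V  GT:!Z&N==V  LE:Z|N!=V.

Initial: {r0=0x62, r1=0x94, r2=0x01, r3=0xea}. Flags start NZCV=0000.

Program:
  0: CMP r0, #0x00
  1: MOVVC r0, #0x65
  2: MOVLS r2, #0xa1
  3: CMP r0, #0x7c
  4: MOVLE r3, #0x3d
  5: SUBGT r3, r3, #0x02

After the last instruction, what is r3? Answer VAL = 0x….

VAL = 0x3d

[0] flags=0010 → (cmp)
[1] flags=0010 VC?T → r0=0x65
[2] flags=0010 LS?F → skip
[3] flags=1000 → (cmp)
[4] flags=1000 LE?T → r3=0x3d
[5] flags=1000 GT?F → skip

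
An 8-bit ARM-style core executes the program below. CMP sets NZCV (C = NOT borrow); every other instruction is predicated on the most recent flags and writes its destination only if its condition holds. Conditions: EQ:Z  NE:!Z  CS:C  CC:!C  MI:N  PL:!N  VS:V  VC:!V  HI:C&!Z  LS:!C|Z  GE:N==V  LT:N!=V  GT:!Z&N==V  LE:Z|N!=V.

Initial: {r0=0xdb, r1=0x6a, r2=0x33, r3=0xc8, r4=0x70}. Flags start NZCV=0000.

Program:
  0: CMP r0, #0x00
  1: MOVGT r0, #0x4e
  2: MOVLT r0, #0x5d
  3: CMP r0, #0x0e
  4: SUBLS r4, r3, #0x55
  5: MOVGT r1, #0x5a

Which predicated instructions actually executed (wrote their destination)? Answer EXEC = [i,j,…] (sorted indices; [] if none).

EXEC = [2,5]

[0] flags=1010 → (cmp)
[1] flags=1010 GT?F → skip
[2] flags=1010 LT?T → r0=0x5d
[3] flags=0010 → (cmp)
[4] flags=0010 LS?F → skip
[5] flags=0010 GT?T → r1=0x5a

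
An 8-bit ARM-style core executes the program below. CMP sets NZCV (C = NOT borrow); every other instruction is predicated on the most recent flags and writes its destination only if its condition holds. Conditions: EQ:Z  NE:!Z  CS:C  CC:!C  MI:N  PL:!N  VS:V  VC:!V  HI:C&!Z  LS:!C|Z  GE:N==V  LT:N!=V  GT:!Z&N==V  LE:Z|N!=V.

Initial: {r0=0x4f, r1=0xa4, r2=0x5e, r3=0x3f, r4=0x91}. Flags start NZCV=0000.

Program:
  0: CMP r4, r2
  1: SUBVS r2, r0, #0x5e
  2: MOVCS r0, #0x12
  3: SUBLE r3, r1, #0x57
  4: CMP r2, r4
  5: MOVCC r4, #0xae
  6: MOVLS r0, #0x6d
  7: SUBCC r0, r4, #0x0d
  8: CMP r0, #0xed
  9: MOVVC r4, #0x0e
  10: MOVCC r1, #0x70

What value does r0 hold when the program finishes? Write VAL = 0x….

VAL = 0x12

0: ✓ CMP  NZCV=0011
1: ✓ SUBVS  r2←0xf1
2: ✓ MOVCS  r0←0x12
3: ✓ SUBLE  r3←0x4d
4: ✓ CMP  NZCV=0010
5: · MOVCC
6: · MOVLS
7: · SUBCC
8: ✓ CMP  NZCV=0000
9: ✓ MOVVC  r4←0x0e
10: ✓ MOVCC  r1←0x70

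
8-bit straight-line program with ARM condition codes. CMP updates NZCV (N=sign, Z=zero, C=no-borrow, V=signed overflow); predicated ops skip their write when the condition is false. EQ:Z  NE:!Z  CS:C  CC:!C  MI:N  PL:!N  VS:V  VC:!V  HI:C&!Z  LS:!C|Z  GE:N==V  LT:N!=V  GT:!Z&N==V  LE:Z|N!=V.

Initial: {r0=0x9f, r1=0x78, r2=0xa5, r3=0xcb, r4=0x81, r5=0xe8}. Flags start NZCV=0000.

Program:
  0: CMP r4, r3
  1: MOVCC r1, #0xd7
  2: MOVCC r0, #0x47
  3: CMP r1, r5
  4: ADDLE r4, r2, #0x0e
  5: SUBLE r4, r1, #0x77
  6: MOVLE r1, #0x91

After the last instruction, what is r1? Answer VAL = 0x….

[0] flags=1000 → (cmp)
[1] flags=1000 CC?T → r1=0xd7
[2] flags=1000 CC?T → r0=0x47
[3] flags=1000 → (cmp)
[4] flags=1000 LE?T → r4=0xb3
[5] flags=1000 LE?T → r4=0x60
[6] flags=1000 LE?T → r1=0x91

VAL = 0x91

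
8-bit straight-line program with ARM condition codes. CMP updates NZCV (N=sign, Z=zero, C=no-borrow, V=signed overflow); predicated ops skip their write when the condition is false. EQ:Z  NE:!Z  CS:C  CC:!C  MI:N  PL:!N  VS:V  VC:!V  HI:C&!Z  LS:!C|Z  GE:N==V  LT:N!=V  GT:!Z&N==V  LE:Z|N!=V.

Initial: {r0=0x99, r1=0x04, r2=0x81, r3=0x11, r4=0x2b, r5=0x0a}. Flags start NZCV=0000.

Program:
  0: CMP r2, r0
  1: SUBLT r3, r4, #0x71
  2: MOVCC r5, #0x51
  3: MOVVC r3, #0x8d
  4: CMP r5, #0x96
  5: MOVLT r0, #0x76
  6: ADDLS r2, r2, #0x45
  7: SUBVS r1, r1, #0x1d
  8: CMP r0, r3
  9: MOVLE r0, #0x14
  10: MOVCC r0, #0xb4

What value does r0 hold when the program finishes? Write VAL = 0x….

[0] flags=1000 → (cmp)
[1] flags=1000 LT?T → r3=0xba
[2] flags=1000 CC?T → r5=0x51
[3] flags=1000 VC?T → r3=0x8d
[4] flags=1001 → (cmp)
[5] flags=1001 LT?F → skip
[6] flags=1001 LS?T → r2=0xc6
[7] flags=1001 VS?T → r1=0xe7
[8] flags=0010 → (cmp)
[9] flags=0010 LE?F → skip
[10] flags=0010 CC?F → skip

VAL = 0x99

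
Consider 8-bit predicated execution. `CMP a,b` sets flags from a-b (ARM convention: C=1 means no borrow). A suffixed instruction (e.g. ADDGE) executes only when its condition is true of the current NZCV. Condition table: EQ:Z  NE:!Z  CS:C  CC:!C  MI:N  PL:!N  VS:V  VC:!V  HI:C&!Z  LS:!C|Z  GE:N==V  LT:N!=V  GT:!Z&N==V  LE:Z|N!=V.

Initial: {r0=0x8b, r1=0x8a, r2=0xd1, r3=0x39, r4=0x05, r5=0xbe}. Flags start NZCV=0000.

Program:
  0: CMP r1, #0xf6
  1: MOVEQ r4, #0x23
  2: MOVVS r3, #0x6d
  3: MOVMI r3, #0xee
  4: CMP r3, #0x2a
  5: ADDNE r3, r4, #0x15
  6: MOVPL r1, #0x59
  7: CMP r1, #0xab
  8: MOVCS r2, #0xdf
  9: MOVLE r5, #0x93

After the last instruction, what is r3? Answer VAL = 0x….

[0] flags=1000 → (cmp)
[1] flags=1000 EQ?F → skip
[2] flags=1000 VS?F → skip
[3] flags=1000 MI?T → r3=0xee
[4] flags=1010 → (cmp)
[5] flags=1010 NE?T → r3=0x1a
[6] flags=1010 PL?F → skip
[7] flags=1000 → (cmp)
[8] flags=1000 CS?F → skip
[9] flags=1000 LE?T → r5=0x93

VAL = 0x1a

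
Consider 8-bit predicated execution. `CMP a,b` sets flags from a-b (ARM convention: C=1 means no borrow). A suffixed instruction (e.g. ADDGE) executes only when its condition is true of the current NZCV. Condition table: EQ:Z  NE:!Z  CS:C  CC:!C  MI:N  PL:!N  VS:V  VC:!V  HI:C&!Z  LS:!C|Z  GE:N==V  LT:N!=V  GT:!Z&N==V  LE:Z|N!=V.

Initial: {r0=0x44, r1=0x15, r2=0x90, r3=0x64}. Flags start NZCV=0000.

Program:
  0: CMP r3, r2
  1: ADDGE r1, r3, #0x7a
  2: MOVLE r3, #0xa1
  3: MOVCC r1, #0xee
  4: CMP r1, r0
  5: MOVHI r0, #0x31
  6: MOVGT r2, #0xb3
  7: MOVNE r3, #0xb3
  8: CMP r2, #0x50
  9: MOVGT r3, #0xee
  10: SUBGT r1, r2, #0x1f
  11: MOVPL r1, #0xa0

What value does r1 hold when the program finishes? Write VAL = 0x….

0: ✓ CMP  NZCV=1001
1: ✓ ADDGE  r1←0xde
2: · MOVLE
3: ✓ MOVCC  r1←0xee
4: ✓ CMP  NZCV=1010
5: ✓ MOVHI  r0←0x31
6: · MOVGT
7: ✓ MOVNE  r3←0xb3
8: ✓ CMP  NZCV=0011
9: · MOVGT
10: · SUBGT
11: ✓ MOVPL  r1←0xa0

VAL = 0xa0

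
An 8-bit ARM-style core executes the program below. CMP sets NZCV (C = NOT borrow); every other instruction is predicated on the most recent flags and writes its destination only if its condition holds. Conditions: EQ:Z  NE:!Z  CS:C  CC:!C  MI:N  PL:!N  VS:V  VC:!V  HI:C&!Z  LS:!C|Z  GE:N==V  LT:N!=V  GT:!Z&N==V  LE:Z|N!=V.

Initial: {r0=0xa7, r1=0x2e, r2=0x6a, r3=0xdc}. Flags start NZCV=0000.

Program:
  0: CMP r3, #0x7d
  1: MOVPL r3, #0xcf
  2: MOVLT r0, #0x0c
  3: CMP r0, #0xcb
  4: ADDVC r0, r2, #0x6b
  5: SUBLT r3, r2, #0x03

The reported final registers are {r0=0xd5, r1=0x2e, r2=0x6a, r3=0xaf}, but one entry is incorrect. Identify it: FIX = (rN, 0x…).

FIX = (r3, 0xcf)

[0] flags=0011 → (cmp)
[1] flags=0011 PL?T → r3=0xcf
[2] flags=0011 LT?T → r0=0x0c
[3] flags=0000 → (cmp)
[4] flags=0000 VC?T → r0=0xd5
[5] flags=0000 LT?F → skip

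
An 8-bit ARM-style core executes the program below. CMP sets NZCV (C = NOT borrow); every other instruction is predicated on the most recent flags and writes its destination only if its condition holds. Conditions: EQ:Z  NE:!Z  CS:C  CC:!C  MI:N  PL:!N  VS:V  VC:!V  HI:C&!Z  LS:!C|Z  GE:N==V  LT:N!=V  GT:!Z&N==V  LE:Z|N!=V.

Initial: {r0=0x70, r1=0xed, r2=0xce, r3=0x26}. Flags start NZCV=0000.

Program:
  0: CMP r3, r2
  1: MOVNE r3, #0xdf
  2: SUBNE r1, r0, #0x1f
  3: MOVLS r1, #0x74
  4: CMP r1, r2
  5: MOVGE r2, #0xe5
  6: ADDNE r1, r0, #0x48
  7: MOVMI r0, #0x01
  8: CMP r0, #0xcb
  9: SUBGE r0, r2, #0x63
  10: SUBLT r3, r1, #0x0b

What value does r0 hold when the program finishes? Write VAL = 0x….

VAL = 0x82

0: ✓ CMP  NZCV=0000
1: ✓ MOVNE  r3←0xdf
2: ✓ SUBNE  r1←0x51
3: ✓ MOVLS  r1←0x74
4: ✓ CMP  NZCV=1001
5: ✓ MOVGE  r2←0xe5
6: ✓ ADDNE  r1←0xb8
7: ✓ MOVMI  r0←0x01
8: ✓ CMP  NZCV=0000
9: ✓ SUBGE  r0←0x82
10: · SUBLT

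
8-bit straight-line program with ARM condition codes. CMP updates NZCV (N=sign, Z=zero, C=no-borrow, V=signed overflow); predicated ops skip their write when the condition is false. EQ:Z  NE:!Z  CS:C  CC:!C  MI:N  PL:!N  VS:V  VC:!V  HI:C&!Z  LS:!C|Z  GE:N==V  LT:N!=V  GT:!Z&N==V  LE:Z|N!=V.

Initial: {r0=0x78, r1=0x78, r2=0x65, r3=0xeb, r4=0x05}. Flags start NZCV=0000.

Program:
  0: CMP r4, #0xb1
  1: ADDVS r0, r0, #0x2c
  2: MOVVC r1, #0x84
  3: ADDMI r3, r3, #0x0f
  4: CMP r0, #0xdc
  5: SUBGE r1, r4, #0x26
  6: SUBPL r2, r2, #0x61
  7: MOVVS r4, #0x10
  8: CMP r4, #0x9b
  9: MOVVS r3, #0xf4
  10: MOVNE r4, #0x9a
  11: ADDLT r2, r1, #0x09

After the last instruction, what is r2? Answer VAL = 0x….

[0] flags=0000 → (cmp)
[1] flags=0000 VS?F → skip
[2] flags=0000 VC?T → r1=0x84
[3] flags=0000 MI?F → skip
[4] flags=1001 → (cmp)
[5] flags=1001 GE?T → r1=0xdf
[6] flags=1001 PL?F → skip
[7] flags=1001 VS?T → r4=0x10
[8] flags=0000 → (cmp)
[9] flags=0000 VS?F → skip
[10] flags=0000 NE?T → r4=0x9a
[11] flags=0000 LT?F → skip

VAL = 0x65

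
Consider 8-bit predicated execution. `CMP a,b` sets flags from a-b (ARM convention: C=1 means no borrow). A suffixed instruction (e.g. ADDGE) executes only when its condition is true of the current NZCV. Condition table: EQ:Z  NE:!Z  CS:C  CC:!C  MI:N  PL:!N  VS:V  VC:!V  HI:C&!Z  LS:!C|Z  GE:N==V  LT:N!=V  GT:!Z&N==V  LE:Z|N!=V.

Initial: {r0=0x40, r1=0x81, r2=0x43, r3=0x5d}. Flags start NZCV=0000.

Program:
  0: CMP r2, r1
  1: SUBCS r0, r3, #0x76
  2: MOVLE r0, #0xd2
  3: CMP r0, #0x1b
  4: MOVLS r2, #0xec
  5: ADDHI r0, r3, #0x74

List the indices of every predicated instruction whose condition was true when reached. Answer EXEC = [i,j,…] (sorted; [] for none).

EXEC = [5]

0: ✓ CMP  NZCV=1001
1: · SUBCS
2: · MOVLE
3: ✓ CMP  NZCV=0010
4: · MOVLS
5: ✓ ADDHI  r0←0xd1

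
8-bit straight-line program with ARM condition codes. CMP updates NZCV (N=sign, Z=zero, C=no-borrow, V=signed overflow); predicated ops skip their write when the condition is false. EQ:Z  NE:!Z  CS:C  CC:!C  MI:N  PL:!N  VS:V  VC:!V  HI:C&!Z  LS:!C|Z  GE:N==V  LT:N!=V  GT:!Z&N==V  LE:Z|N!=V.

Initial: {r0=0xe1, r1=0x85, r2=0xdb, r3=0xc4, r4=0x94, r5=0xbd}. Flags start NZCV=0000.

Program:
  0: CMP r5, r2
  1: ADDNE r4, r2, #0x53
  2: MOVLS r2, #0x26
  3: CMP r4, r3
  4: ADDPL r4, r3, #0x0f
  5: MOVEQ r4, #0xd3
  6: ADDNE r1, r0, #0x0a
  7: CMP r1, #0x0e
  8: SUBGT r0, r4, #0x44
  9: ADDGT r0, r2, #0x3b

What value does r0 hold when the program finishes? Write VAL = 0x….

VAL = 0xe1

[0] flags=1000 → (cmp)
[1] flags=1000 NE?T → r4=0x2e
[2] flags=1000 LS?T → r2=0x26
[3] flags=0000 → (cmp)
[4] flags=0000 PL?T → r4=0xd3
[5] flags=0000 EQ?F → skip
[6] flags=0000 NE?T → r1=0xeb
[7] flags=1010 → (cmp)
[8] flags=1010 GT?F → skip
[9] flags=1010 GT?F → skip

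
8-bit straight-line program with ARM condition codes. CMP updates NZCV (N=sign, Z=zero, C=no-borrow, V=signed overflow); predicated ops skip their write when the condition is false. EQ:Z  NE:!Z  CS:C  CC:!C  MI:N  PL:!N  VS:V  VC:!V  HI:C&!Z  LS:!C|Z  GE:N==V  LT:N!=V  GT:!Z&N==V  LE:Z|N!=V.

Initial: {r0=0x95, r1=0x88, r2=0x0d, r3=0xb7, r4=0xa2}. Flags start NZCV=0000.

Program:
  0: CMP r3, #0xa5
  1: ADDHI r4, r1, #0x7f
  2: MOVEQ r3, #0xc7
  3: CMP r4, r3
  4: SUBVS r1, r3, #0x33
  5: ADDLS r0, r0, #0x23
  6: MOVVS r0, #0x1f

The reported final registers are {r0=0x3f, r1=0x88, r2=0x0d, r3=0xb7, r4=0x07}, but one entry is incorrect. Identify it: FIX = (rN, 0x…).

FIX = (r0, 0xb8)

[0] flags=0010 → (cmp)
[1] flags=0010 HI?T → r4=0x07
[2] flags=0010 EQ?F → skip
[3] flags=0000 → (cmp)
[4] flags=0000 VS?F → skip
[5] flags=0000 LS?T → r0=0xb8
[6] flags=0000 VS?F → skip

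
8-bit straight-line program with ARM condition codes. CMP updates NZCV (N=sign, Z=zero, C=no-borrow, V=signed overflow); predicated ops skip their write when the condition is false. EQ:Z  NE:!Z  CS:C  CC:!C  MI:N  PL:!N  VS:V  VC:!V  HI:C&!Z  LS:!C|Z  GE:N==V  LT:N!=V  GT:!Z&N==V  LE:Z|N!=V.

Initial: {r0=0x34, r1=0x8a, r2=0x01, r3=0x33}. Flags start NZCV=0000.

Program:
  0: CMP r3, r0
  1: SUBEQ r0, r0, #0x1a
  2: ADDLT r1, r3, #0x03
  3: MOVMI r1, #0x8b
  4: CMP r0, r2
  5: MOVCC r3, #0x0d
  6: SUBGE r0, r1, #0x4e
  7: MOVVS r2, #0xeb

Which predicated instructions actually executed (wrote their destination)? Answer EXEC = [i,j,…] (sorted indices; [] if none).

EXEC = [2,3,6]

0: ✓ CMP  NZCV=1000
1: · SUBEQ
2: ✓ ADDLT  r1←0x36
3: ✓ MOVMI  r1←0x8b
4: ✓ CMP  NZCV=0010
5: · MOVCC
6: ✓ SUBGE  r0←0x3d
7: · MOVVS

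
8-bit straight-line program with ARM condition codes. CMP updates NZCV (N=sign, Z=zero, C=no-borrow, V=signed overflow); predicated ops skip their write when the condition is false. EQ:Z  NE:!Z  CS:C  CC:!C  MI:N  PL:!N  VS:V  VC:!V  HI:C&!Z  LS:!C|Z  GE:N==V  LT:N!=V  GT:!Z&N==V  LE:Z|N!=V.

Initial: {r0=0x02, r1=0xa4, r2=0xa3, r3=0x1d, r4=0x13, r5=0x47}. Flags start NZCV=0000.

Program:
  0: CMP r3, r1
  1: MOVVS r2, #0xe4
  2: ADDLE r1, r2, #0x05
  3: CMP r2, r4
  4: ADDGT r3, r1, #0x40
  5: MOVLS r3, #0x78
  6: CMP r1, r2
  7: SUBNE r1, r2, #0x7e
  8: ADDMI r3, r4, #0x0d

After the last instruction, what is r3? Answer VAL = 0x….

0: ✓ CMP  NZCV=0000
1: · MOVVS
2: · ADDLE
3: ✓ CMP  NZCV=1010
4: · ADDGT
5: · MOVLS
6: ✓ CMP  NZCV=0010
7: ✓ SUBNE  r1←0x25
8: · ADDMI

VAL = 0x1d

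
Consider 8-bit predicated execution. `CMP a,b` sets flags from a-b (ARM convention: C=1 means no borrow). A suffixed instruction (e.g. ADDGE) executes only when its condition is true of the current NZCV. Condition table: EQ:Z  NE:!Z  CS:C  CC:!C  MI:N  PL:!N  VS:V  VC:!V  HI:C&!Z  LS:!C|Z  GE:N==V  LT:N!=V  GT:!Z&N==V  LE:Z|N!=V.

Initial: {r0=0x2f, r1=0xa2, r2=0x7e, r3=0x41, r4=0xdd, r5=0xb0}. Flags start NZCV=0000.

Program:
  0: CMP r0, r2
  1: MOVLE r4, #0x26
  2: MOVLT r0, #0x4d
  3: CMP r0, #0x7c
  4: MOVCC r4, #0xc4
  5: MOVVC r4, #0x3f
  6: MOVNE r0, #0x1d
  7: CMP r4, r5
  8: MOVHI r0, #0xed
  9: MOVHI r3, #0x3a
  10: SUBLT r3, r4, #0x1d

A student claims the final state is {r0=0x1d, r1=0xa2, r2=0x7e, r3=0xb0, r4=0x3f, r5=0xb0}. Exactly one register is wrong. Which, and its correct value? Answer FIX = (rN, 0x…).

FIX = (r3, 0x41)

[0] flags=1000 → (cmp)
[1] flags=1000 LE?T → r4=0x26
[2] flags=1000 LT?T → r0=0x4d
[3] flags=1000 → (cmp)
[4] flags=1000 CC?T → r4=0xc4
[5] flags=1000 VC?T → r4=0x3f
[6] flags=1000 NE?T → r0=0x1d
[7] flags=1001 → (cmp)
[8] flags=1001 HI?F → skip
[9] flags=1001 HI?F → skip
[10] flags=1001 LT?F → skip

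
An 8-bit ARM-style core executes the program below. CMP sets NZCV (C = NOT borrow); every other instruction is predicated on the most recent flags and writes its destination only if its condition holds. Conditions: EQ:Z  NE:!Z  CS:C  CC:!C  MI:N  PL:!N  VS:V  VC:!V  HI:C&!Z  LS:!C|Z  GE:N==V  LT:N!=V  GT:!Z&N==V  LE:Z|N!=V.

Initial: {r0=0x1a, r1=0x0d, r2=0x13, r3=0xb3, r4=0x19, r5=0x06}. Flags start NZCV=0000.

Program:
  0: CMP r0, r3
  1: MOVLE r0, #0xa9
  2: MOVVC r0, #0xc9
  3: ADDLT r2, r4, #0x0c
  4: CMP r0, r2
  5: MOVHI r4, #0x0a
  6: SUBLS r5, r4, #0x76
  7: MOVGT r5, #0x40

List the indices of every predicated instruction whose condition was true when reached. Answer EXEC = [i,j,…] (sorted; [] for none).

EXEC = [2,5]

0: ✓ CMP  NZCV=0000
1: · MOVLE
2: ✓ MOVVC  r0←0xc9
3: · ADDLT
4: ✓ CMP  NZCV=1010
5: ✓ MOVHI  r4←0x0a
6: · SUBLS
7: · MOVGT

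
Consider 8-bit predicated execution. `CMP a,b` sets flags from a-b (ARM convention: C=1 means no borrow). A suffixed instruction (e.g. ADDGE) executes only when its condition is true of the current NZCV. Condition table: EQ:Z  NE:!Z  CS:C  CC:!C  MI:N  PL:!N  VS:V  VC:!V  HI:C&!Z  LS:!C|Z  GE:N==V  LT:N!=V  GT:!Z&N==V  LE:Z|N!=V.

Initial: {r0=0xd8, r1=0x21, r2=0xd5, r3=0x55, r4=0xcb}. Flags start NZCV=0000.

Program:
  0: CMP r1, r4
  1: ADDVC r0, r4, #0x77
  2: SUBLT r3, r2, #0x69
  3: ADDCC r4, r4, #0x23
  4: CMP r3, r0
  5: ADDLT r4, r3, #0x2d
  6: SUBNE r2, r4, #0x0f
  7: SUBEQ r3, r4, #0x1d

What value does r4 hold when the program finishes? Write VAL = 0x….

VAL = 0xee

[0] flags=0000 → (cmp)
[1] flags=0000 VC?T → r0=0x42
[2] flags=0000 LT?F → skip
[3] flags=0000 CC?T → r4=0xee
[4] flags=0010 → (cmp)
[5] flags=0010 LT?F → skip
[6] flags=0010 NE?T → r2=0xdf
[7] flags=0010 EQ?F → skip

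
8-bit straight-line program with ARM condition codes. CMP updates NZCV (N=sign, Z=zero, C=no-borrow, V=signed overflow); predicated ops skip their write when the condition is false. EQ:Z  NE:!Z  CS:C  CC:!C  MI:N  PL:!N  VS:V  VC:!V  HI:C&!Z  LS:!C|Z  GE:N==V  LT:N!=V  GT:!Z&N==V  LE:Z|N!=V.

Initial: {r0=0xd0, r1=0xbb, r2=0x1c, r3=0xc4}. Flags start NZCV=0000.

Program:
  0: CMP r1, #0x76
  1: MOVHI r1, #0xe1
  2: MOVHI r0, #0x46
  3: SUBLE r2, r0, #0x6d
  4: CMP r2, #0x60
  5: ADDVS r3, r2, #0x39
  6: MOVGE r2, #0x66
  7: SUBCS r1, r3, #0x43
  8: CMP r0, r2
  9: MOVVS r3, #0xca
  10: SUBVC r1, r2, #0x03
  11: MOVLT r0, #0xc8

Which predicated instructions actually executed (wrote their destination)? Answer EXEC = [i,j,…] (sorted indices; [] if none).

0: ✓ CMP  NZCV=0011
1: ✓ MOVHI  r1←0xe1
2: ✓ MOVHI  r0←0x46
3: ✓ SUBLE  r2←0xd9
4: ✓ CMP  NZCV=0011
5: ✓ ADDVS  r3←0x12
6: · MOVGE
7: ✓ SUBCS  r1←0xcf
8: ✓ CMP  NZCV=0000
9: · MOVVS
10: ✓ SUBVC  r1←0xd6
11: · MOVLT

EXEC = [1,2,3,5,7,10]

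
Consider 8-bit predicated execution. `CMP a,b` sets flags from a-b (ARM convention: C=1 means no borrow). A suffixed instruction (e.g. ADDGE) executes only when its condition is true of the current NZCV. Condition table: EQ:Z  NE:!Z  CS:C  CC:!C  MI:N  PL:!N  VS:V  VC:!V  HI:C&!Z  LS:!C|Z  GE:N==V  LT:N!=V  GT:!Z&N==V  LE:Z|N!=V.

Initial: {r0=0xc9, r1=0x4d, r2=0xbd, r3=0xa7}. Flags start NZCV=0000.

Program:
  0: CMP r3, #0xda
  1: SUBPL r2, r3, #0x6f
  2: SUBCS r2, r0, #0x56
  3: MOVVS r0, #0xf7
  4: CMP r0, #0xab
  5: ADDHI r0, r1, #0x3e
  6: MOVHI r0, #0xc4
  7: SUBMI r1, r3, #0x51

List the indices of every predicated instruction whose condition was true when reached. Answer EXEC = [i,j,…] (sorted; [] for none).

0: ✓ CMP  NZCV=1000
1: · SUBPL
2: · SUBCS
3: · MOVVS
4: ✓ CMP  NZCV=0010
5: ✓ ADDHI  r0←0x8b
6: ✓ MOVHI  r0←0xc4
7: · SUBMI

EXEC = [5,6]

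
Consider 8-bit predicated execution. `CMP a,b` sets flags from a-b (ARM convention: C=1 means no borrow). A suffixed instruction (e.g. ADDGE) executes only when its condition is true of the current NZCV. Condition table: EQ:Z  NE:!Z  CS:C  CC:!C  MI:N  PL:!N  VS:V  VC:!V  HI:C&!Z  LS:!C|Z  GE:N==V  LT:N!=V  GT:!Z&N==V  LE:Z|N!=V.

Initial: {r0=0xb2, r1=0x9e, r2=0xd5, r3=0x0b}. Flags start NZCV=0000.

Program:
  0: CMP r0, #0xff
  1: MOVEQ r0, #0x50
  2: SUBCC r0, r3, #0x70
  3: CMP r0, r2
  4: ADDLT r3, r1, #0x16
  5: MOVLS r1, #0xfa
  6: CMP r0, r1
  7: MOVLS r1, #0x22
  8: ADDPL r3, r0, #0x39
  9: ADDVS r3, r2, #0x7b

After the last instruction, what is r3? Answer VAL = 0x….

VAL = 0xb4

0: ✓ CMP  NZCV=1000
1: · MOVEQ
2: ✓ SUBCC  r0←0x9b
3: ✓ CMP  NZCV=1000
4: ✓ ADDLT  r3←0xb4
5: ✓ MOVLS  r1←0xfa
6: ✓ CMP  NZCV=1000
7: ✓ MOVLS  r1←0x22
8: · ADDPL
9: · ADDVS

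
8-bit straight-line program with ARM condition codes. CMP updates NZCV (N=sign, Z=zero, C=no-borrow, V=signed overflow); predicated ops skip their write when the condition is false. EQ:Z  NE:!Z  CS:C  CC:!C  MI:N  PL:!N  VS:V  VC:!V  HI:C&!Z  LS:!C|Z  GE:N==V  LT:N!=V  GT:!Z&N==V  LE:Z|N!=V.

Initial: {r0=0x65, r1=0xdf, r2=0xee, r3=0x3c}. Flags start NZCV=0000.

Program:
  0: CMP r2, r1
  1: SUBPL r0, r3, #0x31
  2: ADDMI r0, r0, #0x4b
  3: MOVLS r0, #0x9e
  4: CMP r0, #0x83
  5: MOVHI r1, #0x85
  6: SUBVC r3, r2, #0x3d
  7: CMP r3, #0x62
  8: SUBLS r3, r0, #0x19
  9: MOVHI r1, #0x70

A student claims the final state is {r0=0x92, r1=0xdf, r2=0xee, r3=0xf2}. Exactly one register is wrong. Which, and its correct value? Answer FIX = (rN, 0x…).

FIX = (r0, 0x0b)

[0] flags=0010 → (cmp)
[1] flags=0010 PL?T → r0=0x0b
[2] flags=0010 MI?F → skip
[3] flags=0010 LS?F → skip
[4] flags=1001 → (cmp)
[5] flags=1001 HI?F → skip
[6] flags=1001 VC?F → skip
[7] flags=1000 → (cmp)
[8] flags=1000 LS?T → r3=0xf2
[9] flags=1000 HI?F → skip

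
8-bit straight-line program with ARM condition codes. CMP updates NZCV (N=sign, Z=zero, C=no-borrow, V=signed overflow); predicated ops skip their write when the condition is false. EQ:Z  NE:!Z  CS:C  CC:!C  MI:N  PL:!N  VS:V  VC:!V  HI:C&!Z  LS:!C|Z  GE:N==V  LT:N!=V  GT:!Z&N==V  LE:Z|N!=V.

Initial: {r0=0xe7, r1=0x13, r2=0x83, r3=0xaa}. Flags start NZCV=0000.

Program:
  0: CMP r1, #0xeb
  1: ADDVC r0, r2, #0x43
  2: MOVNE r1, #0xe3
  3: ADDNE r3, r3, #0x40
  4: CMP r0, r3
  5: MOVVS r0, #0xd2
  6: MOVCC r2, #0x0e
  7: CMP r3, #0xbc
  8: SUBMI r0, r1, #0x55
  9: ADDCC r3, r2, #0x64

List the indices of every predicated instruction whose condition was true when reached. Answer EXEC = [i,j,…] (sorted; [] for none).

[0] flags=0000 → (cmp)
[1] flags=0000 VC?T → r0=0xc6
[2] flags=0000 NE?T → r1=0xe3
[3] flags=0000 NE?T → r3=0xea
[4] flags=1000 → (cmp)
[5] flags=1000 VS?F → skip
[6] flags=1000 CC?T → r2=0x0e
[7] flags=0010 → (cmp)
[8] flags=0010 MI?F → skip
[9] flags=0010 CC?F → skip

EXEC = [1,2,3,6]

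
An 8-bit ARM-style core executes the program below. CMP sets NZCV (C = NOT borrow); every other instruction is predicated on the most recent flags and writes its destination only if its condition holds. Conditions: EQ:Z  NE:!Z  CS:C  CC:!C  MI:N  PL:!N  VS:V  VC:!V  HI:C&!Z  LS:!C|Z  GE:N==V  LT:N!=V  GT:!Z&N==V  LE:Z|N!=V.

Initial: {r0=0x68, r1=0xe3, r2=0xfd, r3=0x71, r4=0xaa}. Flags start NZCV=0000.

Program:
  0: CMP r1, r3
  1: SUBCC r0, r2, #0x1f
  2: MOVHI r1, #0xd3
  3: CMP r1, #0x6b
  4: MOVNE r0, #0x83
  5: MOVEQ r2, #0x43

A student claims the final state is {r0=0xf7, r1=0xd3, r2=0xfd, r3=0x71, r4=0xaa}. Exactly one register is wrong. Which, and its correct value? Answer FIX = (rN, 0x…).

FIX = (r0, 0x83)

0: ✓ CMP  NZCV=0011
1: · SUBCC
2: ✓ MOVHI  r1←0xd3
3: ✓ CMP  NZCV=0011
4: ✓ MOVNE  r0←0x83
5: · MOVEQ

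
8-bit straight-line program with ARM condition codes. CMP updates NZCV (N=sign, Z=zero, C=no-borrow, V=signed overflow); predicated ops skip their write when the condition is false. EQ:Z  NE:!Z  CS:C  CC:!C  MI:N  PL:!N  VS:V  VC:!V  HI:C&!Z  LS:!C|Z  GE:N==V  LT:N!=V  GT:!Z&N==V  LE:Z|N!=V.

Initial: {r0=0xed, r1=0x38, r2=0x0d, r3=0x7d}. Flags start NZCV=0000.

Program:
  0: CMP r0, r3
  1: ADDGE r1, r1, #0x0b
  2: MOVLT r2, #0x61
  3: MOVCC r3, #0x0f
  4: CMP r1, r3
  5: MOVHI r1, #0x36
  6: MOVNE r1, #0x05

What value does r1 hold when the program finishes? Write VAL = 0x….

0: ✓ CMP  NZCV=0011
1: · ADDGE
2: ✓ MOVLT  r2←0x61
3: · MOVCC
4: ✓ CMP  NZCV=1000
5: · MOVHI
6: ✓ MOVNE  r1←0x05

VAL = 0x05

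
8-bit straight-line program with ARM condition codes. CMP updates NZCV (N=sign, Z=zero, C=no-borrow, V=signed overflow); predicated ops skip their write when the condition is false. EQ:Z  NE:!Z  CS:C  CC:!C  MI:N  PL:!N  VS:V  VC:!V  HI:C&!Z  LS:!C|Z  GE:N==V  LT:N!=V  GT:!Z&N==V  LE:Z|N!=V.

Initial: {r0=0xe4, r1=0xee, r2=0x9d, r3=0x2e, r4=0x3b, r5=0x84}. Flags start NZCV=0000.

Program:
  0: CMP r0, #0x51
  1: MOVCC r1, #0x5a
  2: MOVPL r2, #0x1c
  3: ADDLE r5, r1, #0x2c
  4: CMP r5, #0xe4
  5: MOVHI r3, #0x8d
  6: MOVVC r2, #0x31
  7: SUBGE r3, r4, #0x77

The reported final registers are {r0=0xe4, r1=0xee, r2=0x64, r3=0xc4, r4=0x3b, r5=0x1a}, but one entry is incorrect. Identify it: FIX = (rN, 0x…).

FIX = (r2, 0x31)

0: ✓ CMP  NZCV=1010
1: · MOVCC
2: · MOVPL
3: ✓ ADDLE  r5←0x1a
4: ✓ CMP  NZCV=0000
5: · MOVHI
6: ✓ MOVVC  r2←0x31
7: ✓ SUBGE  r3←0xc4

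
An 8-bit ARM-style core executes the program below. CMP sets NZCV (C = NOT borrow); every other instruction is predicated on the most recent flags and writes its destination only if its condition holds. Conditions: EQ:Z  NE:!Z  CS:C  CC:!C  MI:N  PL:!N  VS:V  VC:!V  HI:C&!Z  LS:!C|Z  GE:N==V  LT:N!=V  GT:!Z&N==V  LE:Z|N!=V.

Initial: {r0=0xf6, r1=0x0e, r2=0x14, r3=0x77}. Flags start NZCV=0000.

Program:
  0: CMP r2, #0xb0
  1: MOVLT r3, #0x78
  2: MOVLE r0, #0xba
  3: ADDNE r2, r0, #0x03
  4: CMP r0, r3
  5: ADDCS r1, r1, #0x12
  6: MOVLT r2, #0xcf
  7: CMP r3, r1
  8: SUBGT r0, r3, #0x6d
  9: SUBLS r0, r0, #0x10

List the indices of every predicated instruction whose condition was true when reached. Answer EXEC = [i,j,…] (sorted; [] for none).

0: ✓ CMP  NZCV=0000
1: · MOVLT
2: · MOVLE
3: ✓ ADDNE  r2←0xf9
4: ✓ CMP  NZCV=0011
5: ✓ ADDCS  r1←0x20
6: ✓ MOVLT  r2←0xcf
7: ✓ CMP  NZCV=0010
8: ✓ SUBGT  r0←0x0a
9: · SUBLS

EXEC = [3,5,6,8]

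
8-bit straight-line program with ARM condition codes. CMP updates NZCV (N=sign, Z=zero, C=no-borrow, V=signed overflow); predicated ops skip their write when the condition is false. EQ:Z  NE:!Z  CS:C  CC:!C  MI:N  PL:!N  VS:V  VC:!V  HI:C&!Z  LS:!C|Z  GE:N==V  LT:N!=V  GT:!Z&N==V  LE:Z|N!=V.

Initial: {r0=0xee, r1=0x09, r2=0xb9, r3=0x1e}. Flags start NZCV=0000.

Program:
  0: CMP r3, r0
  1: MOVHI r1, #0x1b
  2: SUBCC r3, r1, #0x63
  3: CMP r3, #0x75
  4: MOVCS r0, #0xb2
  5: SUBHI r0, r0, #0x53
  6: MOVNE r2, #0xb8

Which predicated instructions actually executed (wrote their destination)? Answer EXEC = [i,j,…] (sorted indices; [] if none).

0: ✓ CMP  NZCV=0000
1: · MOVHI
2: ✓ SUBCC  r3←0xa6
3: ✓ CMP  NZCV=0011
4: ✓ MOVCS  r0←0xb2
5: ✓ SUBHI  r0←0x5f
6: ✓ MOVNE  r2←0xb8

EXEC = [2,4,5,6]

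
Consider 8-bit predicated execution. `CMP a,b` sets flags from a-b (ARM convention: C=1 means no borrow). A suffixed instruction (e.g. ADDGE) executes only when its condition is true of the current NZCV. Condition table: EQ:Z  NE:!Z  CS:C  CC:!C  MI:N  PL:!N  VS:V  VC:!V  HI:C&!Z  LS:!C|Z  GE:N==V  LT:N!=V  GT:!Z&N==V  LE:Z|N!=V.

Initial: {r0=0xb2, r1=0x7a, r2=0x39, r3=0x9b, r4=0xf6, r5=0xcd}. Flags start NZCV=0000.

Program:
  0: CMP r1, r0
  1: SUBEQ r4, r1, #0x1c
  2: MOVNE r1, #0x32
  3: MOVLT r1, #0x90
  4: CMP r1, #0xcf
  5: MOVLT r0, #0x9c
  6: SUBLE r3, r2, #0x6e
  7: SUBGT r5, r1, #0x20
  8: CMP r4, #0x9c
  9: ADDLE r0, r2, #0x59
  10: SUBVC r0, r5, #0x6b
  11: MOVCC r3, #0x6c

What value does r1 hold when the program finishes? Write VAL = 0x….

VAL = 0x32

0: ✓ CMP  NZCV=1001
1: · SUBEQ
2: ✓ MOVNE  r1←0x32
3: · MOVLT
4: ✓ CMP  NZCV=0000
5: · MOVLT
6: · SUBLE
7: ✓ SUBGT  r5←0x12
8: ✓ CMP  NZCV=0010
9: · ADDLE
10: ✓ SUBVC  r0←0xa7
11: · MOVCC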